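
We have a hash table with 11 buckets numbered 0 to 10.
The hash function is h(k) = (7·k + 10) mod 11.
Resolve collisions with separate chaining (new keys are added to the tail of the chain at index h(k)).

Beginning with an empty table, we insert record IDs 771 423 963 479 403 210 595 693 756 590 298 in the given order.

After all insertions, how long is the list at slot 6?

771 → bucket 6
423 → bucket 1
963 → bucket 8
479 → bucket 8 (collision)
403 → bucket 4
210 → bucket 6 (collision)
595 → bucket 6 (collision)
693 → bucket 10
756 → bucket 0
590 → bucket 4 (collision)
298 → bucket 6 (collision)
Final buckets:
0: 756
1: 423
2: _
3: _
4: 403 -> 590
5: _
6: 771 -> 210 -> 595 -> 298
7: _
8: 963 -> 479
9: _
10: 693

4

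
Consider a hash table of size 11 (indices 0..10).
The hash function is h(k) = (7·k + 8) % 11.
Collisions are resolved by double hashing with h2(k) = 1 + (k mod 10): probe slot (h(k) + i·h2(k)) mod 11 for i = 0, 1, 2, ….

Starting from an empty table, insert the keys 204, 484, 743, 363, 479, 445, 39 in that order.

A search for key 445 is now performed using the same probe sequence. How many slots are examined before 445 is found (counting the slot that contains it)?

3

204 hashes to 6; slot 6 is free => place at 6.
484 hashes to 8; slot 8 is free => place at 8.
743 hashes to 6, h2=4; 6 taken => place at 10.
363 hashes to 8, h2=4; 8 taken => place at 1.
479 hashes to 6, h2=10; 6 taken => place at 5.
445 hashes to 10, h2=6; 10,5 taken => place at 0.
39 hashes to 6, h2=10; 6,5 taken => place at 4.
Table: [445, 363, —, —, 39, 479, 204, —, 484, —, 743]
Lookup 445: h=10, h2=6, probe 10,5,0 → found at 0.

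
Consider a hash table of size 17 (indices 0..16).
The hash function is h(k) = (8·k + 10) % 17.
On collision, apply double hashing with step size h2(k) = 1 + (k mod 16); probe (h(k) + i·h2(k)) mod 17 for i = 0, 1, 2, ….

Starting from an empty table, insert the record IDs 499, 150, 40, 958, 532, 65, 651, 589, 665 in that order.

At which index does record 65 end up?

499: h=7 => slot 7
150: h=3 => slot 3
40: h=7, h2=9, probe 7,16 => slot 16
958: h=7, h2=15, probe 7,5 => slot 5
532: h=16, h2=5, probe 16,4 => slot 4
65: h=3, h2=2, probe 3,5,7,9 => slot 9
651: h=16, h2=12, probe 16,11 => slot 11
589: h=13 => slot 13
665: h=9, h2=10, probe 9,2 => slot 2
Table: [-, -, 665, 150, 532, 958, -, 499, -, 65, -, 651, -, 589, -, -, 40]

9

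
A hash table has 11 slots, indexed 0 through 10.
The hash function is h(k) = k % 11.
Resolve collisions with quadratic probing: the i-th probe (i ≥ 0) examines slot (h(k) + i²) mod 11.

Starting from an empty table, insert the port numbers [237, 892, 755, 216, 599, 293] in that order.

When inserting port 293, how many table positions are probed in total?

Insert 237: h=6, slot 6 empty => index 6.
Insert 892: h=1, slot 1 empty => index 1.
Insert 755: h=7, slot 7 empty => index 7.
Insert 216: h=7, slot 7 occupied => index 8.
Insert 599: h=5, slot 5 empty => index 5.
Insert 293: h=7, slots 7,8 occupied => index 0.
Table: [293, 892, ., ., ., 599, 237, 755, 216, ., .]

3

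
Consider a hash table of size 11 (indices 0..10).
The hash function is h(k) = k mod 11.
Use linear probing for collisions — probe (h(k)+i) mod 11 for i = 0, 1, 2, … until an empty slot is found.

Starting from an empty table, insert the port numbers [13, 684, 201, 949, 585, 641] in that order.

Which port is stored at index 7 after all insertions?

641

Insert 13: h=2, slot 2 empty => index 2.
Insert 684: h=2, slot 2 occupied => index 3.
Insert 201: h=3, slot 3 occupied => index 4.
Insert 949: h=3, slots 3,4 occupied => index 5.
Insert 585: h=2, slots 2,3,4,5 occupied => index 6.
Insert 641: h=3, slots 3,4,5,6 occupied => index 7.
Table: [-, -, 13, 684, 201, 949, 585, 641, -, -, -]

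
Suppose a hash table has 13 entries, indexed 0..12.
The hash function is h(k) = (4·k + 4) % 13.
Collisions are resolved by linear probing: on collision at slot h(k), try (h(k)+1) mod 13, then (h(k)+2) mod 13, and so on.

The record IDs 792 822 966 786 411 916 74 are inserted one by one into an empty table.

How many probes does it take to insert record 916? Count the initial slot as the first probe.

3

792 hashes to 0; slot 0 is free → place at 0.
822 hashes to 3; slot 3 is free → place at 3.
966 hashes to 7; slot 7 is free → place at 7.
786 hashes to 2; slot 2 is free → place at 2.
411 hashes to 10; slot 10 is free → place at 10.
916 hashes to 2; 2,3 taken → place at 4.
74 hashes to 1; slot 1 is free → place at 1.
Table: [792, 74, 786, 822, 916, ∅, ∅, 966, ∅, ∅, 411, ∅, ∅]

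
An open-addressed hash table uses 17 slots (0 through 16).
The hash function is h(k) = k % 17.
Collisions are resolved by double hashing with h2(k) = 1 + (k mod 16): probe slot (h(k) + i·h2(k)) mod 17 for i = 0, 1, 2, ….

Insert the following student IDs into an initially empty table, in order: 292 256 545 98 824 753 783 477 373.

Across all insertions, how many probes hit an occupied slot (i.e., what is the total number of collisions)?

292 hashes to 3; slot 3 is free → place at 3.
256 hashes to 1; slot 1 is free → place at 1.
545 hashes to 1, h2=2; 1,3 taken → place at 5.
98 hashes to 13; slot 13 is free → place at 13.
824 hashes to 8; slot 8 is free → place at 8.
753 hashes to 5, h2=2; 5 taken → place at 7.
783 hashes to 1, h2=16; 1 taken → place at 0.
477 hashes to 1, h2=14; 1 taken → place at 15.
373 hashes to 16; slot 16 is free → place at 16.
Table: [783, 256, ∅, 292, ∅, 545, ∅, 753, 824, ∅, ∅, ∅, ∅, 98, ∅, 477, 373]

5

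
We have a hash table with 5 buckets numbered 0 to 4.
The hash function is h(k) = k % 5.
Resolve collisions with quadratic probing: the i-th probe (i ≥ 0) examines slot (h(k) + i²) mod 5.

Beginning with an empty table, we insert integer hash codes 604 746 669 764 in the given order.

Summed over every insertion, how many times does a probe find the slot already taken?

3

604 hashes to 4; slot 4 is free → place at 4.
746 hashes to 1; slot 1 is free → place at 1.
669 hashes to 4; 4 taken → place at 0.
764 hashes to 4; 4,0 taken → place at 3.
Table: [669, 746, ∅, 764, 604]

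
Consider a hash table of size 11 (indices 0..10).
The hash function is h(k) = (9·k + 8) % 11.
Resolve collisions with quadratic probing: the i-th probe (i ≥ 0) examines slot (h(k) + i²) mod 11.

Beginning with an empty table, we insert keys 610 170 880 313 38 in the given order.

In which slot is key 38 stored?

7

610: h=9 => slot 9
170: h=9, probe 9,10 => slot 10
880: h=8 => slot 8
313: h=9, probe 9,10,2 => slot 2
38: h=9, probe 9,10,2,7 => slot 7
Table: [∅, ∅, 313, ∅, ∅, ∅, ∅, 38, 880, 610, 170]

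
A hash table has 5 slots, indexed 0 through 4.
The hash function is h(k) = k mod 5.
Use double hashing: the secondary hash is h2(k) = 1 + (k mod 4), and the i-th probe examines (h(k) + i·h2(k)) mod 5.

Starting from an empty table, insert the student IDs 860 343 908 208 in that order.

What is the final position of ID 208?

Insert 860: h=0, slot 0 empty → index 0.
Insert 343: h=3, slot 3 empty → index 3.
Insert 908: h=3, h2=1, slot 3 occupied → index 4.
Insert 208: h=3, h2=1, slots 3,4,0 occupied → index 1.
Table: [860, 208, ∅, 343, 908]

1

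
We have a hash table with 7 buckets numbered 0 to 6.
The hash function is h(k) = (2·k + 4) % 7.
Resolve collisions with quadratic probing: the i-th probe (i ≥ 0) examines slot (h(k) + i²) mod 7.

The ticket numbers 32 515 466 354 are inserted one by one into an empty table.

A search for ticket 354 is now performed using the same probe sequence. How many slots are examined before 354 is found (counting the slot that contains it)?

4

32: h=5 -> slot 5
515: h=5, probe 5,6 -> slot 6
466: h=5, probe 5,6,2 -> slot 2
354: h=5, probe 5,6,2,0 -> slot 0
Table: [354, _, 466, _, _, 32, 515]
Lookup 354: h=5, probe 5,6,2,0 → found at 0.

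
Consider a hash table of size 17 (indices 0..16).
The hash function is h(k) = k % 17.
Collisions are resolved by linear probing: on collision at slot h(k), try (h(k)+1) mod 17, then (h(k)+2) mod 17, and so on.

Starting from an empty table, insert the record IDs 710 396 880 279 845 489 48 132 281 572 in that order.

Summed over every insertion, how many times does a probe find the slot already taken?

9

710 hashes to 13; slot 13 is free → place at 13.
396 hashes to 5; slot 5 is free → place at 5.
880 hashes to 13; 13 taken → place at 14.
279 hashes to 7; slot 7 is free → place at 7.
845 hashes to 12; slot 12 is free → place at 12.
489 hashes to 13; 13,14 taken → place at 15.
48 hashes to 14; 14,15 taken → place at 16.
132 hashes to 13; 13,14,15,16 taken → place at 0.
281 hashes to 9; slot 9 is free → place at 9.
572 hashes to 11; slot 11 is free → place at 11.
Table: [132, _, _, _, _, 396, _, 279, _, 281, _, 572, 845, 710, 880, 489, 48]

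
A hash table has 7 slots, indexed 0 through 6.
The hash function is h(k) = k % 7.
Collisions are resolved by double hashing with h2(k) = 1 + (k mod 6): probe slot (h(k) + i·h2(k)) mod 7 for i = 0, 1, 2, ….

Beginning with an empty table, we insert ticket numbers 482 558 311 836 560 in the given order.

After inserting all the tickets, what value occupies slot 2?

836

482 hashes to 6; slot 6 is free -> place at 6.
558 hashes to 5; slot 5 is free -> place at 5.
311 hashes to 3; slot 3 is free -> place at 3.
836 hashes to 3, h2=3; 3,6 taken -> place at 2.
560 hashes to 0; slot 0 is free -> place at 0.
Table: [560, -, 836, 311, -, 558, 482]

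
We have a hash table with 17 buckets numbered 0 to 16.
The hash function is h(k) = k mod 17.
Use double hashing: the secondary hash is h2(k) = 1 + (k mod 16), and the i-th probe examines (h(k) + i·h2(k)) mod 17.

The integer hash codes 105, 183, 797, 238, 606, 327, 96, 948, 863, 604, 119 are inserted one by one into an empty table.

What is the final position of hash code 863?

105: h=3 → slot 3
183: h=13 → slot 13
797: h=15 → slot 15
238: h=0 → slot 0
606: h=11 → slot 11
327: h=4 → slot 4
96: h=11, h2=1, probe 11,12 → slot 12
948: h=13, h2=5, probe 13,1 → slot 1
863: h=13, h2=16, probe 13,12,11,10 → slot 10
604: h=9 → slot 9
119: h=0, h2=8, probe 0,8 → slot 8
Table: [238, 948, ∅, 105, 327, ∅, ∅, ∅, 119, 604, 863, 606, 96, 183, ∅, 797, ∅]

10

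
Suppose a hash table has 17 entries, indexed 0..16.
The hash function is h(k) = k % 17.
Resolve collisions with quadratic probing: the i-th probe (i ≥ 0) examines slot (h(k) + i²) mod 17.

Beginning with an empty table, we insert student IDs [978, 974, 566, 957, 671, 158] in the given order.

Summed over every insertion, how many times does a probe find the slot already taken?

8

Insert 978: h=9, slot 9 empty → index 9.
Insert 974: h=5, slot 5 empty → index 5.
Insert 566: h=5, slot 5 occupied → index 6.
Insert 957: h=5, slots 5,6,9 occupied → index 14.
Insert 671: h=8, slot 8 empty → index 8.
Insert 158: h=5, slots 5,6,9,14 occupied → index 4.
Table: [∅, ∅, ∅, ∅, 158, 974, 566, ∅, 671, 978, ∅, ∅, ∅, ∅, 957, ∅, ∅]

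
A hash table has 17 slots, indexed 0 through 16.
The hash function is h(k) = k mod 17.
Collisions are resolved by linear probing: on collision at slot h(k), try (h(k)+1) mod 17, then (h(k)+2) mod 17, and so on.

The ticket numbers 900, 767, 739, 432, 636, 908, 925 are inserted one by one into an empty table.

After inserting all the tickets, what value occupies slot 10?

908

900: h=16 => slot 16
767: h=2 => slot 2
739: h=8 => slot 8
432: h=7 => slot 7
636: h=7, probe 7,8,9 => slot 9
908: h=7, probe 7,8,9,10 => slot 10
925: h=7, probe 7,8,9,10,11 => slot 11
Table: [., ., 767, ., ., ., ., 432, 739, 636, 908, 925, ., ., ., ., 900]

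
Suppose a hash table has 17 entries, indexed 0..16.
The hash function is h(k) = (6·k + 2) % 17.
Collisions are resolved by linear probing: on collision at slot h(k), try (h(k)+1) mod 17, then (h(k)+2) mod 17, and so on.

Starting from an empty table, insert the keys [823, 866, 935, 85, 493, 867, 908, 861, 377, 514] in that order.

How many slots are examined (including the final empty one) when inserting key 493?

3

823: h=10 → slot 10
866: h=13 → slot 13
935: h=2 → slot 2
85: h=2, probe 2,3 → slot 3
493: h=2, probe 2,3,4 → slot 4
867: h=2, probe 2,3,4,5 → slot 5
908: h=10, probe 10,11 → slot 11
861: h=0 → slot 0
377: h=3, probe 3,4,5,6 → slot 6
514: h=9 → slot 9
Table: [861, _, 935, 85, 493, 867, 377, _, _, 514, 823, 908, _, 866, _, _, _]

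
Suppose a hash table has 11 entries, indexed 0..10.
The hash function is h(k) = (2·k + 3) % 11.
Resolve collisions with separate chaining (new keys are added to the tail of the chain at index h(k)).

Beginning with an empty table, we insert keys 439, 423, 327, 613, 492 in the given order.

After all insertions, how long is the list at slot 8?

439 -> bucket 1
423 -> bucket 2
327 -> bucket 8
613 -> bucket 8 (collision)
492 -> bucket 8 (collision)
Final buckets:
0: .
1: 439
2: 423
3: .
4: .
5: .
6: .
7: .
8: 327 -> 613 -> 492
9: .
10: .

3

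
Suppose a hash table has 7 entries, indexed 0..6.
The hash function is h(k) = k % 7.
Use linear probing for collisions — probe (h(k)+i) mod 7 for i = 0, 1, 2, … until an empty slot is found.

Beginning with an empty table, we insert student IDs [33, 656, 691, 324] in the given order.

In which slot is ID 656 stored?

6

Insert 33: h=5, slot 5 empty -> index 5.
Insert 656: h=5, slot 5 occupied -> index 6.
Insert 691: h=5, slots 5,6 occupied -> index 0.
Insert 324: h=2, slot 2 empty -> index 2.
Table: [691, -, 324, -, -, 33, 656]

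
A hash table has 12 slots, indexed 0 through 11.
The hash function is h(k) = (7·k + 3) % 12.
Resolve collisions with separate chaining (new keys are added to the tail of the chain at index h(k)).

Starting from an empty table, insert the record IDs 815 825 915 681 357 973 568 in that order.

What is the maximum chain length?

815 -> bucket 8
825 -> bucket 6
915 -> bucket 0
681 -> bucket 6 (collision)
357 -> bucket 6 (collision)
973 -> bucket 10
568 -> bucket 7
Final buckets:
0: 915
1: _
2: _
3: _
4: _
5: _
6: 825 -> 681 -> 357
7: 568
8: 815
9: _
10: 973
11: _

3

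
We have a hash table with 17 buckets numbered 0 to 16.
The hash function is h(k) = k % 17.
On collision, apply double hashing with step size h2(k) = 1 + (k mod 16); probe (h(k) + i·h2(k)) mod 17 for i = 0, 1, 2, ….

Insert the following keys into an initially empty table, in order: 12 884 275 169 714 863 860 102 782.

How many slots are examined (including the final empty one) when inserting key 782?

2

12 hashes to 12; slot 12 is free -> place at 12.
884 hashes to 0; slot 0 is free -> place at 0.
275 hashes to 3; slot 3 is free -> place at 3.
169 hashes to 16; slot 16 is free -> place at 16.
714 hashes to 0, h2=11; 0 taken -> place at 11.
863 hashes to 13; slot 13 is free -> place at 13.
860 hashes to 10; slot 10 is free -> place at 10.
102 hashes to 0, h2=7; 0 taken -> place at 7.
782 hashes to 0, h2=15; 0 taken -> place at 15.
Table: [884, -, -, 275, -, -, -, 102, -, -, 860, 714, 12, 863, -, 782, 169]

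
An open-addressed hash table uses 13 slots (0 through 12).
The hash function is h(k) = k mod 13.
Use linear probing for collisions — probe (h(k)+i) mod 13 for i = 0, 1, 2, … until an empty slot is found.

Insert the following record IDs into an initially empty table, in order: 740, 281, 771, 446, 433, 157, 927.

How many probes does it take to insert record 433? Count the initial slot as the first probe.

3

Insert 740: h=12, slot 12 empty => index 12.
Insert 281: h=8, slot 8 empty => index 8.
Insert 771: h=4, slot 4 empty => index 4.
Insert 446: h=4, slot 4 occupied => index 5.
Insert 433: h=4, slots 4,5 occupied => index 6.
Insert 157: h=1, slot 1 empty => index 1.
Insert 927: h=4, slots 4,5,6 occupied => index 7.
Table: [_, 157, _, _, 771, 446, 433, 927, 281, _, _, _, 740]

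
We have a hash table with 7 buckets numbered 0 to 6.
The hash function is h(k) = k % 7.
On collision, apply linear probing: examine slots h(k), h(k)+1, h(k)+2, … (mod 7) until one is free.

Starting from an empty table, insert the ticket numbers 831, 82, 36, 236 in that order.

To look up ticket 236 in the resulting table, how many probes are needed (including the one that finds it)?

831: h=5 → slot 5
82: h=5, probe 5,6 → slot 6
36: h=1 → slot 1
236: h=5, probe 5,6,0 → slot 0
Table: [236, 36, _, _, _, 831, 82]
Lookup 236: h=5, probe 5,6,0 → found at 0.

3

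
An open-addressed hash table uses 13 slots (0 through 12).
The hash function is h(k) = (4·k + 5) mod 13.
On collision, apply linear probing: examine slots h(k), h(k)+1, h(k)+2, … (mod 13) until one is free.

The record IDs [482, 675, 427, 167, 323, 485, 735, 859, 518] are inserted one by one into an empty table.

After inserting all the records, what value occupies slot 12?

323

Insert 482: h=9, slot 9 empty → index 9.
Insert 675: h=1, slot 1 empty → index 1.
Insert 427: h=10, slot 10 empty → index 10.
Insert 167: h=10, slot 10 occupied → index 11.
Insert 323: h=10, slots 10,11 occupied → index 12.
Insert 485: h=8, slot 8 empty → index 8.
Insert 735: h=7, slot 7 empty → index 7.
Insert 859: h=9, slots 9,10,11,12 occupied → index 0.
Insert 518: h=10, slots 10,11,12,0,1 occupied → index 2.
Table: [859, 675, 518, —, —, —, —, 735, 485, 482, 427, 167, 323]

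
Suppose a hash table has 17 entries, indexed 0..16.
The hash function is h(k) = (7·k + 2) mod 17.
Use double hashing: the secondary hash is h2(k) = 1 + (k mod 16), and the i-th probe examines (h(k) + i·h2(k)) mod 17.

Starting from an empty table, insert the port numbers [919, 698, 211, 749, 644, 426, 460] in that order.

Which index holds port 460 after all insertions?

1

Insert 919: h=9, slot 9 empty => index 9.
Insert 698: h=9, h2=11, slot 9 occupied => index 3.
Insert 211: h=0, slot 0 empty => index 0.
Insert 749: h=9, h2=14, slot 9 occupied => index 6.
Insert 644: h=5, slot 5 empty => index 5.
Insert 426: h=9, h2=11, slots 9,3 occupied => index 14.
Insert 460: h=9, h2=13, slots 9,5 occupied => index 1.
Table: [211, 460, -, 698, -, 644, 749, -, -, 919, -, -, -, -, 426, -, -]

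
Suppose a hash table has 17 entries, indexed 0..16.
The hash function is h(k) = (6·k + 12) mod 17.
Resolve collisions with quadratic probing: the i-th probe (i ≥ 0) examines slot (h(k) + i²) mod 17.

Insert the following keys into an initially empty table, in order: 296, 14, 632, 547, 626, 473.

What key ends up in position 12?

Insert 296: h=3, slot 3 empty -> index 3.
Insert 14: h=11, slot 11 empty -> index 11.
Insert 632: h=13, slot 13 empty -> index 13.
Insert 547: h=13, slot 13 occupied -> index 14.
Insert 626: h=11, slot 11 occupied -> index 12.
Insert 473: h=11, slots 11,12 occupied -> index 15.
Table: [., ., ., 296, ., ., ., ., ., ., ., 14, 626, 632, 547, 473, .]

626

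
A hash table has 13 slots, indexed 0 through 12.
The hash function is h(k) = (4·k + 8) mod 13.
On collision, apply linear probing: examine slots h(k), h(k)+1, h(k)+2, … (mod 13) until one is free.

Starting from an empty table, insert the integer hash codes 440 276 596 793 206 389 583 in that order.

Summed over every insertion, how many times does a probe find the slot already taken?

6

440 hashes to 0; slot 0 is free => place at 0.
276 hashes to 7; slot 7 is free => place at 7.
596 hashes to 0; 0 taken => place at 1.
793 hashes to 8; slot 8 is free => place at 8.
206 hashes to 0; 0,1 taken => place at 2.
389 hashes to 4; slot 4 is free => place at 4.
583 hashes to 0; 0,1,2 taken => place at 3.
Table: [440, 596, 206, 583, 389, ∅, ∅, 276, 793, ∅, ∅, ∅, ∅]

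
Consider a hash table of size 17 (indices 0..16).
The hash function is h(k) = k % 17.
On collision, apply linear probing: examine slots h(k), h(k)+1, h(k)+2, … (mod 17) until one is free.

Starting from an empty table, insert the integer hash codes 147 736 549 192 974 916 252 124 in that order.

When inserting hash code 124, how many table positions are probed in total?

5

147 hashes to 11; slot 11 is free => place at 11.
736 hashes to 5; slot 5 is free => place at 5.
549 hashes to 5; 5 taken => place at 6.
192 hashes to 5; 5,6 taken => place at 7.
974 hashes to 5; 5,6,7 taken => place at 8.
916 hashes to 15; slot 15 is free => place at 15.
252 hashes to 14; slot 14 is free => place at 14.
124 hashes to 5; 5,6,7,8 taken => place at 9.
Table: [—, —, —, —, —, 736, 549, 192, 974, 124, —, 147, —, —, 252, 916, —]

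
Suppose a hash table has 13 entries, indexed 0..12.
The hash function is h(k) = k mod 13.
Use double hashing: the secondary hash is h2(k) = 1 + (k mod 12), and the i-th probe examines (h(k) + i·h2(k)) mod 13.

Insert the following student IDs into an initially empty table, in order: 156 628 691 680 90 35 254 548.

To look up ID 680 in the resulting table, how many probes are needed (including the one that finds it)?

3

156: h=0 → slot 0
628: h=4 → slot 4
691: h=2 → slot 2
680: h=4, h2=9, probe 4,0,9 → slot 9
90: h=12 → slot 12
35: h=9, h2=12, probe 9,8 → slot 8
254: h=7 → slot 7
548: h=2, h2=9, probe 2,11 → slot 11
Table: [156, —, 691, —, 628, —, —, 254, 35, 680, —, 548, 90]
Lookup 680: h=4, h2=9, probe 4,0,9 → found at 9.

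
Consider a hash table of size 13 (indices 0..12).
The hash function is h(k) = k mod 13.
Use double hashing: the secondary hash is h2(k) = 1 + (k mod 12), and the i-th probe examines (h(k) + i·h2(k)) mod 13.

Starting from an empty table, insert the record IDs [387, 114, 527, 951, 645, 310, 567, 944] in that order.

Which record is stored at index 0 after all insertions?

944

Insert 387: h=10, slot 10 empty → index 10.
Insert 114: h=10, h2=7, slot 10 occupied → index 4.
Insert 527: h=7, slot 7 empty → index 7.
Insert 951: h=2, slot 2 empty → index 2.
Insert 645: h=8, slot 8 empty → index 8.
Insert 310: h=11, slot 11 empty → index 11.
Insert 567: h=8, h2=4, slot 8 occupied → index 12.
Insert 944: h=8, h2=9, slots 8,4 occupied → index 0.
Table: [944, _, 951, _, 114, _, _, 527, 645, _, 387, 310, 567]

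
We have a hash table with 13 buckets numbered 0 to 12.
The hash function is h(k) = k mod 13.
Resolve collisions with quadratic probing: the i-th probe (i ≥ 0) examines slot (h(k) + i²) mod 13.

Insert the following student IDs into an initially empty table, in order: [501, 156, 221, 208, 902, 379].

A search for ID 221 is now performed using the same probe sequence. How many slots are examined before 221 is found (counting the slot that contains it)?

501 hashes to 7; slot 7 is free -> place at 7.
156 hashes to 0; slot 0 is free -> place at 0.
221 hashes to 0; 0 taken -> place at 1.
208 hashes to 0; 0,1 taken -> place at 4.
902 hashes to 5; slot 5 is free -> place at 5.
379 hashes to 2; slot 2 is free -> place at 2.
Table: [156, 221, 379, —, 208, 902, —, 501, —, —, —, —, —]
Lookup 221: h=0, probe 0,1 → found at 1.

2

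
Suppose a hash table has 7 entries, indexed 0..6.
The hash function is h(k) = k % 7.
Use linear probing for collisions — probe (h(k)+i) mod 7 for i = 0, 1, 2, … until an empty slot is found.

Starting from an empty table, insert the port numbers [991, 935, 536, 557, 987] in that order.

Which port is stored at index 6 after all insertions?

991: h=4 → slot 4
935: h=4, probe 4,5 → slot 5
536: h=4, probe 4,5,6 → slot 6
557: h=4, probe 4,5,6,0 → slot 0
987: h=0, probe 0,1 → slot 1
Table: [557, 987, ., ., 991, 935, 536]

536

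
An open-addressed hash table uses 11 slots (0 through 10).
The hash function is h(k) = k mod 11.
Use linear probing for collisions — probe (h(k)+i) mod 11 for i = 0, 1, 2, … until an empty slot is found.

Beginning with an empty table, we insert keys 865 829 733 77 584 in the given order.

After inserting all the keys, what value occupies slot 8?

733

865 hashes to 7; slot 7 is free -> place at 7.
829 hashes to 4; slot 4 is free -> place at 4.
733 hashes to 7; 7 taken -> place at 8.
77 hashes to 0; slot 0 is free -> place at 0.
584 hashes to 1; slot 1 is free -> place at 1.
Table: [77, 584, —, —, 829, —, —, 865, 733, —, —]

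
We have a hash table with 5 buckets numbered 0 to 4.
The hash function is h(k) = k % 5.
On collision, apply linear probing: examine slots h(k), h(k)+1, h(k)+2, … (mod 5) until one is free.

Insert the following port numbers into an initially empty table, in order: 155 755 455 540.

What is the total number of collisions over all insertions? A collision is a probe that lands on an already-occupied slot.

6

155 hashes to 0; slot 0 is free => place at 0.
755 hashes to 0; 0 taken => place at 1.
455 hashes to 0; 0,1 taken => place at 2.
540 hashes to 0; 0,1,2 taken => place at 3.
Table: [155, 755, 455, 540, —]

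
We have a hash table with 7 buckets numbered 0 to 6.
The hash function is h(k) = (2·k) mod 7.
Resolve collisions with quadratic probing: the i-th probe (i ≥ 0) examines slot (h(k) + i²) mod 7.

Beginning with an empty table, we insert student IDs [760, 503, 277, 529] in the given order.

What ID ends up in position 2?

277

Insert 760: h=1, slot 1 empty -> index 1.
Insert 503: h=5, slot 5 empty -> index 5.
Insert 277: h=1, slot 1 occupied -> index 2.
Insert 529: h=1, slots 1,2,5 occupied -> index 3.
Table: [-, 760, 277, 529, -, 503, -]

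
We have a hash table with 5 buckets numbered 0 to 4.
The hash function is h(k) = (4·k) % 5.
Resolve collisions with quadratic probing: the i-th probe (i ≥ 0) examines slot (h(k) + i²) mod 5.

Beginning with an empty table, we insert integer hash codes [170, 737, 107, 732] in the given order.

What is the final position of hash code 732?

2

170 hashes to 0; slot 0 is free => place at 0.
737 hashes to 3; slot 3 is free => place at 3.
107 hashes to 3; 3 taken => place at 4.
732 hashes to 3; 3,4 taken => place at 2.
Table: [170, ∅, 732, 737, 107]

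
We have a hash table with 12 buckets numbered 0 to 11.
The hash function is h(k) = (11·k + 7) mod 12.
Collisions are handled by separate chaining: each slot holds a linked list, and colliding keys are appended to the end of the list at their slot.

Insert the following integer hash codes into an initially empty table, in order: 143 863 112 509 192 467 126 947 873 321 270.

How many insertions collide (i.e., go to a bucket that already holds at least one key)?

143 -> bucket 8
863 -> bucket 8 (collision)
112 -> bucket 3
509 -> bucket 2
192 -> bucket 7
467 -> bucket 8 (collision)
126 -> bucket 1
947 -> bucket 8 (collision)
873 -> bucket 10
321 -> bucket 10 (collision)
270 -> bucket 1 (collision)
Final buckets:
0: -
1: 126 -> 270
2: 509
3: 112
4: -
5: -
6: -
7: 192
8: 143 -> 863 -> 467 -> 947
9: -
10: 873 -> 321
11: -

5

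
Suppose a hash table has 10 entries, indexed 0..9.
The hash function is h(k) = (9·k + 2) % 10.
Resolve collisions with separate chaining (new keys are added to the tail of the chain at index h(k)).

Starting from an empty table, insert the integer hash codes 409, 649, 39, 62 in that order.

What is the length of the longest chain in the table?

3

409 → bucket 3
649 → bucket 3 (collision)
39 → bucket 3 (collision)
62 → bucket 0
Final buckets:
0: 62
1: -
2: -
3: 409 -> 649 -> 39
4: -
5: -
6: -
7: -
8: -
9: -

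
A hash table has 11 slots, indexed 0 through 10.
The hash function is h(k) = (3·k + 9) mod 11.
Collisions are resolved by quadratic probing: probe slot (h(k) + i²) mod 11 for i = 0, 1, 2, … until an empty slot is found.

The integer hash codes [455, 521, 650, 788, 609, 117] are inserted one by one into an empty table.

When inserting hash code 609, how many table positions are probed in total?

455 hashes to 10; slot 10 is free -> place at 10.
521 hashes to 10; 10 taken -> place at 0.
650 hashes to 1; slot 1 is free -> place at 1.
788 hashes to 8; slot 8 is free -> place at 8.
609 hashes to 10; 10,0 taken -> place at 3.
117 hashes to 8; 8 taken -> place at 9.
Table: [521, 650, _, 609, _, _, _, _, 788, 117, 455]

3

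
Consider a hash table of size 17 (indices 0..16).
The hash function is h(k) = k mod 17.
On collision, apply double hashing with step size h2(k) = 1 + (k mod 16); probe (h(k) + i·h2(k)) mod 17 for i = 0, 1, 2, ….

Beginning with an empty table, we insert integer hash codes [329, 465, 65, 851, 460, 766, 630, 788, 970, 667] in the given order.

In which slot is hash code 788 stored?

11

329 hashes to 6; slot 6 is free => place at 6.
465 hashes to 6, h2=2; 6 taken => place at 8.
65 hashes to 14; slot 14 is free => place at 14.
851 hashes to 1; slot 1 is free => place at 1.
460 hashes to 1, h2=13; 1,14 taken => place at 10.
766 hashes to 1, h2=15; 1 taken => place at 16.
630 hashes to 1, h2=7; 1,8 taken => place at 15.
788 hashes to 6, h2=5; 6 taken => place at 11.
970 hashes to 1, h2=11; 1 taken => place at 12.
667 hashes to 4; slot 4 is free => place at 4.
Table: [_, 851, _, _, 667, _, 329, _, 465, _, 460, 788, 970, _, 65, 630, 766]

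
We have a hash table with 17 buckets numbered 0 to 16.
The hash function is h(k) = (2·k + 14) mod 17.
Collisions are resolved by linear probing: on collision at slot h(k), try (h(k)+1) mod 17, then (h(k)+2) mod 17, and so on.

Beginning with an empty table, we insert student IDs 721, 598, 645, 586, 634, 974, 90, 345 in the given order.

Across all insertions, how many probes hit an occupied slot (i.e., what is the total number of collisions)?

721 hashes to 11; slot 11 is free → place at 11.
598 hashes to 3; slot 3 is free → place at 3.
645 hashes to 12; slot 12 is free → place at 12.
586 hashes to 13; slot 13 is free → place at 13.
634 hashes to 7; slot 7 is free → place at 7.
974 hashes to 7; 7 taken → place at 8.
90 hashes to 7; 7,8 taken → place at 9.
345 hashes to 7; 7,8,9 taken → place at 10.
Table: [—, —, —, 598, —, —, —, 634, 974, 90, 345, 721, 645, 586, —, —, —]

6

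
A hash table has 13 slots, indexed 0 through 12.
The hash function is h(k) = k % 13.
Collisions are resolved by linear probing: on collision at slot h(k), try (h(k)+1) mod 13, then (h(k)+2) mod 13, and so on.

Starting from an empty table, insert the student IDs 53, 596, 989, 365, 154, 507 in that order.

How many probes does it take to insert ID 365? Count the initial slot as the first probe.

3

Insert 53: h=1, slot 1 empty -> index 1.
Insert 596: h=11, slot 11 empty -> index 11.
Insert 989: h=1, slot 1 occupied -> index 2.
Insert 365: h=1, slots 1,2 occupied -> index 3.
Insert 154: h=11, slot 11 occupied -> index 12.
Insert 507: h=0, slot 0 empty -> index 0.
Table: [507, 53, 989, 365, —, —, —, —, —, —, —, 596, 154]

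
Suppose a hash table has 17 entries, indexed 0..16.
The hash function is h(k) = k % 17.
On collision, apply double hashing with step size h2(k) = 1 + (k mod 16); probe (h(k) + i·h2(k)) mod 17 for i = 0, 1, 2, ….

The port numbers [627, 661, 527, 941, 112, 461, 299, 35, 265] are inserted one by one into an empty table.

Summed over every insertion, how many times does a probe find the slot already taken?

3

627: h=15 => slot 15
661: h=15, h2=6, probe 15,4 => slot 4
527: h=0 => slot 0
941: h=6 => slot 6
112: h=10 => slot 10
461: h=2 => slot 2
299: h=10, h2=12, probe 10,5 => slot 5
35: h=1 => slot 1
265: h=10, h2=10, probe 10,3 => slot 3
Table: [527, 35, 461, 265, 661, 299, 941, ., ., ., 112, ., ., ., ., 627, .]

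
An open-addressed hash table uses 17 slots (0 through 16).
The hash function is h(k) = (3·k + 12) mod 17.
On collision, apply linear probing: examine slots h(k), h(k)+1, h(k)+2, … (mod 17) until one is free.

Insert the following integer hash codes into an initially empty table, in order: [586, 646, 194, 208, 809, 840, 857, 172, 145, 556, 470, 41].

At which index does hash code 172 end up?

3

Insert 586: h=2, slot 2 empty → index 2.
Insert 646: h=12, slot 12 empty → index 12.
Insert 194: h=16, slot 16 empty → index 16.
Insert 208: h=7, slot 7 empty → index 7.
Insert 809: h=8, slot 8 empty → index 8.
Insert 840: h=16, slot 16 occupied → index 0.
Insert 857: h=16, slots 16,0 occupied → index 1.
Insert 172: h=1, slots 1,2 occupied → index 3.
Insert 145: h=5, slot 5 empty → index 5.
Insert 556: h=14, slot 14 empty → index 14.
Insert 470: h=11, slot 11 empty → index 11.
Insert 41: h=16, slots 16,0,1,2,3 occupied → index 4.
Table: [840, 857, 586, 172, 41, 145, _, 208, 809, _, _, 470, 646, _, 556, _, 194]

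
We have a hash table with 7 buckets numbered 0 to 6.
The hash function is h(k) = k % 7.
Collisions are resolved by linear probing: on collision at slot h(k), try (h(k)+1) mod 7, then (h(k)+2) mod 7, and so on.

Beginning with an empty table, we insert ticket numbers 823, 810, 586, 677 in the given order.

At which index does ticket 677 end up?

0

823 hashes to 4; slot 4 is free => place at 4.
810 hashes to 5; slot 5 is free => place at 5.
586 hashes to 5; 5 taken => place at 6.
677 hashes to 5; 5,6 taken => place at 0.
Table: [677, ∅, ∅, ∅, 823, 810, 586]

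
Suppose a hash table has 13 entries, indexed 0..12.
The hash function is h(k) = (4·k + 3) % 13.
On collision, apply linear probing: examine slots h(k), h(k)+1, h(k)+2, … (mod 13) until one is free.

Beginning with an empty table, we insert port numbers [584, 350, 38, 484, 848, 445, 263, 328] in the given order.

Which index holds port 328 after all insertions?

584: h=12 → slot 12
350: h=12, probe 12,0 → slot 0
38: h=12, probe 12,0,1 → slot 1
484: h=2 → slot 2
848: h=2, probe 2,3 → slot 3
445: h=2, probe 2,3,4 → slot 4
263: h=2, probe 2,3,4,5 → slot 5
328: h=2, probe 2,3,4,5,6 → slot 6
Table: [350, 38, 484, 848, 445, 263, 328, —, —, —, —, —, 584]

6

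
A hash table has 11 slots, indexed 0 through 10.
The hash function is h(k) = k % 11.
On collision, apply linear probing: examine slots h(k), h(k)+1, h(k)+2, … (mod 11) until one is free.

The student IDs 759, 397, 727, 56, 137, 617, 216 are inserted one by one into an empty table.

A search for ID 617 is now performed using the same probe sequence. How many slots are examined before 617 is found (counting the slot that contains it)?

4

759: h=0 -> slot 0
397: h=1 -> slot 1
727: h=1, probe 1,2 -> slot 2
56: h=1, probe 1,2,3 -> slot 3
137: h=5 -> slot 5
617: h=1, probe 1,2,3,4 -> slot 4
216: h=7 -> slot 7
Table: [759, 397, 727, 56, 617, 137, ∅, 216, ∅, ∅, ∅]
Lookup 617: h=1, probe 1,2,3,4 → found at 4.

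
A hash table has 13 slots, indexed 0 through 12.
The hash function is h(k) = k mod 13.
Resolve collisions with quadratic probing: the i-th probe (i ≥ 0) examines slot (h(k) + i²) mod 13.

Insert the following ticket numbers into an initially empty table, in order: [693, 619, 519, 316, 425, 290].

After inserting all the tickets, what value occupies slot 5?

316

Insert 693: h=4, slot 4 empty => index 4.
Insert 619: h=8, slot 8 empty => index 8.
Insert 519: h=12, slot 12 empty => index 12.
Insert 316: h=4, slot 4 occupied => index 5.
Insert 425: h=9, slot 9 empty => index 9.
Insert 290: h=4, slots 4,5,8 occupied => index 0.
Table: [290, ., ., ., 693, 316, ., ., 619, 425, ., ., 519]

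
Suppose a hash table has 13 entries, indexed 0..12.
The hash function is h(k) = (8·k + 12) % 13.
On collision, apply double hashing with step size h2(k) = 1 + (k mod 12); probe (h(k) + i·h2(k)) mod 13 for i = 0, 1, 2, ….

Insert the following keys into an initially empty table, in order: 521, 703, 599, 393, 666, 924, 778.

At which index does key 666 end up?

521 hashes to 7; slot 7 is free -> place at 7.
703 hashes to 7, h2=8; 7 taken -> place at 2.
599 hashes to 7, h2=12; 7 taken -> place at 6.
393 hashes to 10; slot 10 is free -> place at 10.
666 hashes to 10, h2=7; 10 taken -> place at 4.
924 hashes to 7, h2=1; 7 taken -> place at 8.
778 hashes to 9; slot 9 is free -> place at 9.
Table: [_, _, 703, _, 666, _, 599, 521, 924, 778, 393, _, _]

4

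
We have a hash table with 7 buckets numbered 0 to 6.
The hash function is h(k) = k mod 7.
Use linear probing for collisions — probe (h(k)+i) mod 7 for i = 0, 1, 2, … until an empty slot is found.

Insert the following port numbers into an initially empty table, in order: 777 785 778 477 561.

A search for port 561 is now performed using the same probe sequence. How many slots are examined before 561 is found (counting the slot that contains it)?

777: h=0 -> slot 0
785: h=1 -> slot 1
778: h=1, probe 1,2 -> slot 2
477: h=1, probe 1,2,3 -> slot 3
561: h=1, probe 1,2,3,4 -> slot 4
Table: [777, 785, 778, 477, 561, ∅, ∅]
Lookup 561: h=1, probe 1,2,3,4 → found at 4.

4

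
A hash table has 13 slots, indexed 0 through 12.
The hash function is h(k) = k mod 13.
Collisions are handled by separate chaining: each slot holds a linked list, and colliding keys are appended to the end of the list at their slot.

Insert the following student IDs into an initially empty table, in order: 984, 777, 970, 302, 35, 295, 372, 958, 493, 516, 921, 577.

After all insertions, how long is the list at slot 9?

984 → bucket 9
777 → bucket 10
970 → bucket 8
302 → bucket 3
35 → bucket 9 (collision)
295 → bucket 9 (collision)
372 → bucket 8 (collision)
958 → bucket 9 (collision)
493 → bucket 12
516 → bucket 9 (collision)
921 → bucket 11
577 → bucket 5
Final buckets:
0: ∅
1: ∅
2: ∅
3: 302
4: ∅
5: 577
6: ∅
7: ∅
8: 970 -> 372
9: 984 -> 35 -> 295 -> 958 -> 516
10: 777
11: 921
12: 493

5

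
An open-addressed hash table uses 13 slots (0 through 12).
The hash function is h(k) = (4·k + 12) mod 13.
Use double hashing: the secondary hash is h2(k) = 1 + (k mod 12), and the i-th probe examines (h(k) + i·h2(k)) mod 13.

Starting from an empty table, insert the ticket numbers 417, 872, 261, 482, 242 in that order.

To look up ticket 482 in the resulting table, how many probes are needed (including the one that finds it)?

417: h=3 → slot 3
872: h=3, h2=9, probe 3,12 → slot 12
261: h=3, h2=10, probe 3,0 → slot 0
482: h=3, h2=3, probe 3,6 → slot 6
242: h=5 → slot 5
Table: [261, —, —, 417, —, 242, 482, —, —, —, —, —, 872]
Lookup 482: h=3, h2=3, probe 3,6 → found at 6.

2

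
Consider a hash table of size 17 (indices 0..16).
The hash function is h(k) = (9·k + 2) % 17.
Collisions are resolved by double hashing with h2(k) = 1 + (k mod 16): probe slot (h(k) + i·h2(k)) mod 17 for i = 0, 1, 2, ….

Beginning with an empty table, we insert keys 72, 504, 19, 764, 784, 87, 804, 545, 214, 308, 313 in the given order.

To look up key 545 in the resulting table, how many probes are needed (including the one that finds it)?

Insert 72: h=4, slot 4 empty → index 4.
Insert 504: h=16, slot 16 empty → index 16.
Insert 19: h=3, slot 3 empty → index 3.
Insert 764: h=10, slot 10 empty → index 10.
Insert 784: h=3, h2=1, slots 3,4 occupied → index 5.
Insert 87: h=3, h2=8, slot 3 occupied → index 11.
Insert 804: h=13, slot 13 empty → index 13.
Insert 545: h=11, h2=2, slots 11,13 occupied → index 15.
Insert 214: h=7, slot 7 empty → index 7.
Insert 308: h=3, h2=5, slot 3 occupied → index 8.
Insert 313: h=14, slot 14 empty → index 14.
Table: [—, —, —, 19, 72, 784, —, 214, 308, —, 764, 87, —, 804, 313, 545, 504]
Lookup 545: h=11, h2=2, probe 11,13,15 → found at 15.

3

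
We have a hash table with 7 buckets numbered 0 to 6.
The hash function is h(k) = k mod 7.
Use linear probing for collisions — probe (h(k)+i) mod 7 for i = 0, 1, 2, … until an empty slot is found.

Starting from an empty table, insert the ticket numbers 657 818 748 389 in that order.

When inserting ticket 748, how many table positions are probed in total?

Insert 657: h=6, slot 6 empty → index 6.
Insert 818: h=6, slot 6 occupied → index 0.
Insert 748: h=6, slots 6,0 occupied → index 1.
Insert 389: h=4, slot 4 empty → index 4.
Table: [818, 748, —, —, 389, —, 657]

3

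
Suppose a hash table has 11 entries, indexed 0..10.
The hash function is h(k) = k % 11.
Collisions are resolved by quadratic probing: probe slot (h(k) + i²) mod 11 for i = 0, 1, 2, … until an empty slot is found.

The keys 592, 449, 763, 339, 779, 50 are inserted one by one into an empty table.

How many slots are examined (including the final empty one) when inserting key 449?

Insert 592: h=9, slot 9 empty -> index 9.
Insert 449: h=9, slot 9 occupied -> index 10.
Insert 763: h=4, slot 4 empty -> index 4.
Insert 339: h=9, slots 9,10 occupied -> index 2.
Insert 779: h=9, slots 9,10,2 occupied -> index 7.
Insert 50: h=6, slot 6 empty -> index 6.
Table: [∅, ∅, 339, ∅, 763, ∅, 50, 779, ∅, 592, 449]

2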